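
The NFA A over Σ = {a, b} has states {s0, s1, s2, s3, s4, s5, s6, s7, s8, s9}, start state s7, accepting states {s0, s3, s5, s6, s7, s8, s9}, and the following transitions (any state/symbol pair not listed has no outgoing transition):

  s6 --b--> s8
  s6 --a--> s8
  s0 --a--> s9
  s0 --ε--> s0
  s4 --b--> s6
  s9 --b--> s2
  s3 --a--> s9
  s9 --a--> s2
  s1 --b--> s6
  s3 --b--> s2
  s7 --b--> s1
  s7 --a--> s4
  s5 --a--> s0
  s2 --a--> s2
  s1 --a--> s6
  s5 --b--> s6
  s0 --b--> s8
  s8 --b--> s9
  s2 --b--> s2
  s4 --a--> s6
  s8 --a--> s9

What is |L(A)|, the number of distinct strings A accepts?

The useful subgraph on states {s1, s4, s6, s7, s8, s9} is acyclic, so L(A) is finite; the longest accepting path visits 5 useful states, giving maximum string length 4.
Counting accepting paths from s7 by length: 1 of length 0, 4 of length 2, 8 of length 3, 16 of length 4. Total 29.

29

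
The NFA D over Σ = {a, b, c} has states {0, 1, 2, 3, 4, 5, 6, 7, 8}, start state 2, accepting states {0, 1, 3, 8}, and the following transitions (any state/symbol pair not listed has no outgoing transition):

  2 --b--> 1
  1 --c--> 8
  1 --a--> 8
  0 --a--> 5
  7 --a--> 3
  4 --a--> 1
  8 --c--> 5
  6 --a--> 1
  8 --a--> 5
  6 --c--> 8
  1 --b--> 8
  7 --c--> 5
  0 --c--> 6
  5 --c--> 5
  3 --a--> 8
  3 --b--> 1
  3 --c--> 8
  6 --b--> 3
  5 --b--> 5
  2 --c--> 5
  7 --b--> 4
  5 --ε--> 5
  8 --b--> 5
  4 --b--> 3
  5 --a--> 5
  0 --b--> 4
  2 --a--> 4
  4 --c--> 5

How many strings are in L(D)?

The useful subgraph on states {1, 2, 3, 4, 8} is acyclic, so L(D) is finite; the longest accepting path visits 5 useful states, giving maximum string length 4.
Counting accepting paths from 2 by length: 1 of length 1, 5 of length 2, 6 of length 3, 3 of length 4. Total 15.

15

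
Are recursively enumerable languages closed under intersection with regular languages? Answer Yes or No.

Yes

First check the input against a DFA for the regular language; if it passes, run the recogniser for L and accept when it does.
So the recursively enumerable languages are closed under intersection with a regular language.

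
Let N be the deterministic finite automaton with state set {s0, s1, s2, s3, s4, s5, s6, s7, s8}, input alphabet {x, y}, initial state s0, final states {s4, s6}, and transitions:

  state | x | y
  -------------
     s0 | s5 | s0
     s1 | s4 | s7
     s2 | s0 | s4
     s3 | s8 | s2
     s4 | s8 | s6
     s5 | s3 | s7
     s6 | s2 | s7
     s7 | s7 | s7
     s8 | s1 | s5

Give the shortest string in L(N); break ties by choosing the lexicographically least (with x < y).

A breadth-first search from s0 reaches an accepting state first via the path s0 → s5 → s3 → s2 → s4 on input xxyy.
No string of length < 4 is accepted (BFS exhausts all shorter strings without reaching an accepting state), and xxyy is the lexicographically least accepting string of length 4.

xxyy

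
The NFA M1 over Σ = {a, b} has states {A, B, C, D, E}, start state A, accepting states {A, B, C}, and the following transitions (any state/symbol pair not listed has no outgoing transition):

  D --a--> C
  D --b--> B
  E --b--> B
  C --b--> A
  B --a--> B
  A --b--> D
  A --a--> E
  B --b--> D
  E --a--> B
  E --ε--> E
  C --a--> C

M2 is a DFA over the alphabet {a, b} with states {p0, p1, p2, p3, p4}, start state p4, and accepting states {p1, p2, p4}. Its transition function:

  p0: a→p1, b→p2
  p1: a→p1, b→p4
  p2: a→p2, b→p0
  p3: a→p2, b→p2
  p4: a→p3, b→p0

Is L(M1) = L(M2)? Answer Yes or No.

Exploring the product automaton M1 × M2 from the start pair (A, p4), following both machines on each input symbol, reaches 5 state pairs: (A, p4), (E, p3), (D, p0), (B, p2), (C, p1).
M1 accepts in {A, B, C} and M2 accepts in {p1, p2, p4}. In every reachable pair the two components are either both accepting — (A, p4), (B, p2), (C, p1) — or both non-accepting, so no string is accepted by exactly one of the machines: L(M1) \ L(M2) and L(M2) \ L(M1) are both empty.
Hence every string is accepted by M1 iff it is accepted by M2, and the two languages coincide.

Yes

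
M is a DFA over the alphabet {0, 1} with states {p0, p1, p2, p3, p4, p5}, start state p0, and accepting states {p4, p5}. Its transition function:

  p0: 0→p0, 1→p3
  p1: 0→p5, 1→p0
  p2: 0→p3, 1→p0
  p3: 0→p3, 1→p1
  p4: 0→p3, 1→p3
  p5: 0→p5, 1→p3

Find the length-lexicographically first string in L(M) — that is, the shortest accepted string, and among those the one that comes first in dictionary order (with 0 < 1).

A breadth-first search from p0 reaches an accepting state first via the path p0 → p3 → p1 → p5 on input 110.
No string of length < 3 is accepted (BFS exhausts all shorter strings without reaching an accepting state), and 110 is the lexicographically least accepting string of length 3.

110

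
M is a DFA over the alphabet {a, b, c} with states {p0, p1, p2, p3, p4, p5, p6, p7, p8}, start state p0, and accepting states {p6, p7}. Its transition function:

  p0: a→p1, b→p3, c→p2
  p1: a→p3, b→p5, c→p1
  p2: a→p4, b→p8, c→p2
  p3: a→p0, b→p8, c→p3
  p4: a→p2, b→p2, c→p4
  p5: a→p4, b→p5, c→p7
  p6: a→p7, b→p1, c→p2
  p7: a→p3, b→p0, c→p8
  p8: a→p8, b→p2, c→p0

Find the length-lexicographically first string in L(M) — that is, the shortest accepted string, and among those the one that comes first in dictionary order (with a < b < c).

abc

A breadth-first search from p0 reaches an accepting state first via the path p0 → p1 → p5 → p7 on input abc.
No string of length < 3 is accepted (BFS exhausts all shorter strings without reaching an accepting state), and abc is the lexicographically least accepting string of length 3.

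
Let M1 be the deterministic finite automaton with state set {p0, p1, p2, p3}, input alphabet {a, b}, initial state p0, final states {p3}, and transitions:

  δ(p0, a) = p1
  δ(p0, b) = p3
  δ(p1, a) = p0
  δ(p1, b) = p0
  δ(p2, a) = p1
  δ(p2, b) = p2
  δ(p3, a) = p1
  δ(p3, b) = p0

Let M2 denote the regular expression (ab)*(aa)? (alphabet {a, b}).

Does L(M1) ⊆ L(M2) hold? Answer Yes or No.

The string b is in L(M1) but not in L(M2).
So L(M1) ⊄ L(M2).

No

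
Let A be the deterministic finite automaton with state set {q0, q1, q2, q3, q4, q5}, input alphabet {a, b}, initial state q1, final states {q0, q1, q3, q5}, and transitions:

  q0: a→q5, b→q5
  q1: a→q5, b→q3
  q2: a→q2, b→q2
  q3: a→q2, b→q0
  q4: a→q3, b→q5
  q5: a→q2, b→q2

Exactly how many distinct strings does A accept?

6

The useful subgraph on states {q0, q1, q3, q5} is acyclic, so L(A) is finite; the longest accepting path visits 4 useful states, giving maximum string length 3.
Counting accepting paths from q1 by length: 1 of length 0, 2 of length 1, 1 of length 2, 2 of length 3. Total 6.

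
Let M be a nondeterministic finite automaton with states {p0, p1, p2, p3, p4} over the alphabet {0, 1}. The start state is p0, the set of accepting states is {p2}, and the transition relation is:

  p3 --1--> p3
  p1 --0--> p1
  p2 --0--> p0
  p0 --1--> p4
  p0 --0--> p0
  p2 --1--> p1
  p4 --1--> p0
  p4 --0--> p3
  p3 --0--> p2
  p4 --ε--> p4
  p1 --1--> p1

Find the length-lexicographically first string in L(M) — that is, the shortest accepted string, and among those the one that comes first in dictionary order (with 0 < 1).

A breadth-first search from p0 reaches an accepting state first via the path p0 → p4 → p3 → p2 on input 100.
No string of length < 3 is accepted (BFS exhausts all shorter strings without reaching an accepting state), and 100 is the lexicographically least accepting string of length 3.

100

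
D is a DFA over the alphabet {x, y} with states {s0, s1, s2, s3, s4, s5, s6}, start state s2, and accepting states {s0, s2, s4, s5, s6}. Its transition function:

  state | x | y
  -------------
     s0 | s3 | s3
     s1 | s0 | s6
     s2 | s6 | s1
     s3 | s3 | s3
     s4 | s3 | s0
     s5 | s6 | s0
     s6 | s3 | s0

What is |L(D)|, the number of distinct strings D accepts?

6

The useful subgraph on states {s0, s1, s2, s6} is acyclic, so L(D) is finite; the longest accepting path visits 4 useful states, giving maximum string length 3.
Counting accepting paths from s2 by length: 1 of length 0, 1 of length 1, 3 of length 2, 1 of length 3. Total 6.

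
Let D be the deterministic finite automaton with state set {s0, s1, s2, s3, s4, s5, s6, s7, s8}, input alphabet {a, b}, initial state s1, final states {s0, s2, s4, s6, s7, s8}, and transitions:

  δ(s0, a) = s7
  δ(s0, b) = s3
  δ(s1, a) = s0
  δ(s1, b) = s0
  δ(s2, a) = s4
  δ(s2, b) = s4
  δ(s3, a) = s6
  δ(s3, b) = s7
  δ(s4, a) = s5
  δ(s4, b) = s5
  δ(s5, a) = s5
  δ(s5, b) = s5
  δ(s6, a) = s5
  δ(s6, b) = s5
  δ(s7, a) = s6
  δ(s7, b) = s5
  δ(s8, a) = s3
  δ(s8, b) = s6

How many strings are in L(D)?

The useful subgraph on states {s0, s1, s3, s6, s7} is acyclic, so L(D) is finite; the longest accepting path visits 5 useful states, giving maximum string length 4.
Counting accepting paths from s1 by length: 2 of length 1, 2 of length 2, 6 of length 3, 2 of length 4. Total 12.

12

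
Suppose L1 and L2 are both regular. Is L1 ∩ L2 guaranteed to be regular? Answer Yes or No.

Yes

Run DFAs for L₁ and L₂ in parallel: the product automaton with state set Q₁ × Q₂, start (q₁, q₂) and accepting set F₁ × F₂ recognises L₁ ∩ L₂.
So the regular languages are closed under intersection.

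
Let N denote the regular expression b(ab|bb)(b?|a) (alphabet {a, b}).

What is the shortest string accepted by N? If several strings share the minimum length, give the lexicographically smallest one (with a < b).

bab

By inspection of the expression, no string of length less than 3 matches, and bab is the lexicographically first match of length 3.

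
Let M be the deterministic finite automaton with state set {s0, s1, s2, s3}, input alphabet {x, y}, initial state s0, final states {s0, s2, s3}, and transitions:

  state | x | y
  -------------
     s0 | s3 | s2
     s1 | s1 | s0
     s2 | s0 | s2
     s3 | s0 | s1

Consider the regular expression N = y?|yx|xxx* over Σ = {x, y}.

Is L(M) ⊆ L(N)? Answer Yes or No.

The string x is in L(M) but not in L(N).
So L(M) ⊄ L(N).

No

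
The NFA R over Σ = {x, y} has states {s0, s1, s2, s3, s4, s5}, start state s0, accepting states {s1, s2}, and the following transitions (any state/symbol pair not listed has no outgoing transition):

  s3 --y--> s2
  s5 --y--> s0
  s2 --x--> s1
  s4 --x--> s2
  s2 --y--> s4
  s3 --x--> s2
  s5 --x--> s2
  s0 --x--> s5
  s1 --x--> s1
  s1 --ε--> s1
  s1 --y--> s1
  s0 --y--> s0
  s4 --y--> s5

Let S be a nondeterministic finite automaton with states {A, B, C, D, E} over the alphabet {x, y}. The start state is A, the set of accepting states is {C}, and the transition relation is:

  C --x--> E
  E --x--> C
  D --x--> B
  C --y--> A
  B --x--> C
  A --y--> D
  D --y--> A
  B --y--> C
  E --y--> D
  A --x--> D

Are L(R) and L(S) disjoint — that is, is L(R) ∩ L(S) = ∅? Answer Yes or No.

No

The string xxx is accepted by both R and S.
Hence L(R) ∩ L(S) ≠ ∅.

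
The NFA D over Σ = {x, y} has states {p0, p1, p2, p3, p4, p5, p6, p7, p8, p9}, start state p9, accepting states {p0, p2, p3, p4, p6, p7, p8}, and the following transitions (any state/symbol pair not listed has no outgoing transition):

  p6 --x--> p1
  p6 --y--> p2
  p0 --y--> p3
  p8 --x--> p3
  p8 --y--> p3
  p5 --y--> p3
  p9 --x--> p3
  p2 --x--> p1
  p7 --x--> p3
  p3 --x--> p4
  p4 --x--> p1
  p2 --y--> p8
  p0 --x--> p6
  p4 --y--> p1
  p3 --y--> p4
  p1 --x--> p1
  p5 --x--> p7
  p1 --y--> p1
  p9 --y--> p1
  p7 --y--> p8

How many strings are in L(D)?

The useful subgraph on states {p3, p4, p9} is acyclic, so L(D) is finite; the longest accepting path visits 3 useful states, giving maximum string length 2.
Counting accepting paths from p9 by length: 1 of length 1, 2 of length 2. Total 3.

3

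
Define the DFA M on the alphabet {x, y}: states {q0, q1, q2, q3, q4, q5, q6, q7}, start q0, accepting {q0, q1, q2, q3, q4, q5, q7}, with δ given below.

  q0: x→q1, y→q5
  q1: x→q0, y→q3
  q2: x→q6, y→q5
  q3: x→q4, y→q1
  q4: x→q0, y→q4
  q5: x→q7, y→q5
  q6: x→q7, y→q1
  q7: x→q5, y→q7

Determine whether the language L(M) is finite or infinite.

infinite

State q0 is reachable from the start and can reach an accepting state, and it lies on the cycle q0 → q1 → q0.
Traversing that cycle any number of times yields accepted strings of unbounded length, so the language is infinite.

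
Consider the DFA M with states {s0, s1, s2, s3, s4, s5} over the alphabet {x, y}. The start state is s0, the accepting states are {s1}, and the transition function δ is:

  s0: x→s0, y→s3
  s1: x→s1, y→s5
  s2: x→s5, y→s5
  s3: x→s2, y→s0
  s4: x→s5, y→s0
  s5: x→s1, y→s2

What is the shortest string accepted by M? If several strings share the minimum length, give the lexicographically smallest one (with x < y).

A breadth-first search from s0 reaches an accepting state first via the path s0 → s3 → s2 → s5 → s1 on input yxxx.
No string of length < 4 is accepted (BFS exhausts all shorter strings without reaching an accepting state), and yxxx is the lexicographically least accepting string of length 4.

yxxx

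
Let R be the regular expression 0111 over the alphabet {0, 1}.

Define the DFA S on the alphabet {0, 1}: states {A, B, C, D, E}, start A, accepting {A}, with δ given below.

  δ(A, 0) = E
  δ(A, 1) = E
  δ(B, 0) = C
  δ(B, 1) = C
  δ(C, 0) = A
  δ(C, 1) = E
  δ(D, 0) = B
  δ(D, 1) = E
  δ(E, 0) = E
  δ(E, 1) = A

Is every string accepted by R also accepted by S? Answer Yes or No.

Yes

Converting the expression R to a DFA (subset construction, then merging equivalent states) gives the minimal DFA with states {r0, r1, r2, r3, r4, r5}, start state r0, accepting states {r5} and transitions r0: 0→r1, 1→r2; r1: 0→r2, 1→r3; r2: 0→r2, 1→r2; r3: 0→r2, 1→r4; r4: 0→r2, 1→r5; r5: 0→r2, 1→r2.
Exploring the product automaton R × S from the start pair (r0, A), following both machines on each input symbol, reaches 7 state pairs: (r0, A), (r1, E), (r2, E), (r3, A), (r2, A), (r4, E), (r5, A).
R accepts in {r5} and S accepts in {A}. The reachable pairs whose R-component is accepting are (r5, A); in each of them the S-component is accepting too, so the product for L(R) \ L(S) (R-component accepting, S-component rejecting) has no reachable accepting pair and the difference is empty.
Hence every string in L(R) is also in L(S).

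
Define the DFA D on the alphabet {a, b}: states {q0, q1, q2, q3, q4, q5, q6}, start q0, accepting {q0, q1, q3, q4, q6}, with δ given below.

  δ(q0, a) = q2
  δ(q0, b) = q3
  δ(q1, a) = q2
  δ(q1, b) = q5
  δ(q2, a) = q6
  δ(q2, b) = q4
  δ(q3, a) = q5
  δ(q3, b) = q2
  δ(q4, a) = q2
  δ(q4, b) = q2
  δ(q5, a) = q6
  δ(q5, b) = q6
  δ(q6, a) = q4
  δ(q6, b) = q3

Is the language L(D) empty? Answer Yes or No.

The empty string ε is accepted: the run q0 ends in the accepting state q0.
Since at least one string is accepted, L(D) is not empty.

No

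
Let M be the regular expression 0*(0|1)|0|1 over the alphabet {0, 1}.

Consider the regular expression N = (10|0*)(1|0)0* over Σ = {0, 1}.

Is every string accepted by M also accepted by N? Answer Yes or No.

Converting the expression M to a DFA (subset construction, then merging equivalent states) gives the minimal DFA with states {m0, m1, m2, m3}, start state m0, accepting states {m1, m2} and transitions m0: 0→m1, 1→m2; m1: 0→m1, 1→m2; m2: 0→m3, 1→m3; m3: 0→m3, 1→m3.
Converting the expression N to a DFA (subset construction, then merging equivalent states) gives the minimal DFA with states {n0, n1, n2, n3, n4, n5}, start state n0, accepting states {n1, n2, n3, n4} and transitions n0: 0→n1, 1→n2; n1: 0→n1, 1→n3; n2: 0→n4, 1→n5; n3: 0→n3, 1→n5; n4: 0→n3, 1→n3; n5: 0→n5, 1→n5.
Exploring the product automaton M × N from the start pair (m0, n0), following both machines on each input symbol, reaches 7 state pairs: (m0, n0), (m1, n1), (m2, n2), (m2, n3), (m3, n4), (m3, n5), (m3, n3).
M accepts in {m1, m2} and N accepts in {n1, n2, n3, n4}. The reachable pairs whose M-component is accepting are (m1, n1), (m2, n2), (m2, n3); in each of them the N-component is accepting too, so the product for L(M) \ L(N) (M-component accepting, N-component rejecting) has no reachable accepting pair and the difference is empty.
Hence every string in L(M) is also in L(N).

Yes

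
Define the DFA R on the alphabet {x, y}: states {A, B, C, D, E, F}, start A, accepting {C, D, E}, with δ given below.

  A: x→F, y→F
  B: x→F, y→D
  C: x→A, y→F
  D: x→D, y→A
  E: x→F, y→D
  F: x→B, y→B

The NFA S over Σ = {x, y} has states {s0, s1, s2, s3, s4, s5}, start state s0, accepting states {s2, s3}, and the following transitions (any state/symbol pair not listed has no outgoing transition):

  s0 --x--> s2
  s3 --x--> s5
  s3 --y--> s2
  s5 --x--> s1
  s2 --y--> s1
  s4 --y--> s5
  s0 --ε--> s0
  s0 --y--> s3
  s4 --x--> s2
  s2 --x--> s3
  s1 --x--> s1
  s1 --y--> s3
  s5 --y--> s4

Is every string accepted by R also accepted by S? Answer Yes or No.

The string yxy is in L(R) but not in L(S).
So L(R) ⊄ L(S).

No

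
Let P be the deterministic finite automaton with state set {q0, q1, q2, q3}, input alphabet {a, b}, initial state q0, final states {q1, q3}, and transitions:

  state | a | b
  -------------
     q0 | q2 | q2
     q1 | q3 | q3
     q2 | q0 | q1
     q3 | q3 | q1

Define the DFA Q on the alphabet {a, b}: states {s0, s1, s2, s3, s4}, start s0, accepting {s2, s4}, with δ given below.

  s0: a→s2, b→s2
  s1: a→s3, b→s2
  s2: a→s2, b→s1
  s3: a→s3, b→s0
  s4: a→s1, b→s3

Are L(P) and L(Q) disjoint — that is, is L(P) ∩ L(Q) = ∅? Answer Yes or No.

The string abb is accepted by both P and Q.
Hence L(P) ∩ L(Q) ≠ ∅.

No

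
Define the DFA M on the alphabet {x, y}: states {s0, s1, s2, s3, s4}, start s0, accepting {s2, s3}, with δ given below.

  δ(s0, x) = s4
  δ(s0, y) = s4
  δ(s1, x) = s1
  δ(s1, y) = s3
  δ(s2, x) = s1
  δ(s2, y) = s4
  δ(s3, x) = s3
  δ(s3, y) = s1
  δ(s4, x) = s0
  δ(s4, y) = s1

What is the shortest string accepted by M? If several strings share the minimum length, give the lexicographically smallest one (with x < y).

A breadth-first search from s0 reaches an accepting state first via the path s0 → s4 → s1 → s3 on input xyy.
No string of length < 3 is accepted (BFS exhausts all shorter strings without reaching an accepting state), and xyy is the lexicographically least accepting string of length 3.

xyy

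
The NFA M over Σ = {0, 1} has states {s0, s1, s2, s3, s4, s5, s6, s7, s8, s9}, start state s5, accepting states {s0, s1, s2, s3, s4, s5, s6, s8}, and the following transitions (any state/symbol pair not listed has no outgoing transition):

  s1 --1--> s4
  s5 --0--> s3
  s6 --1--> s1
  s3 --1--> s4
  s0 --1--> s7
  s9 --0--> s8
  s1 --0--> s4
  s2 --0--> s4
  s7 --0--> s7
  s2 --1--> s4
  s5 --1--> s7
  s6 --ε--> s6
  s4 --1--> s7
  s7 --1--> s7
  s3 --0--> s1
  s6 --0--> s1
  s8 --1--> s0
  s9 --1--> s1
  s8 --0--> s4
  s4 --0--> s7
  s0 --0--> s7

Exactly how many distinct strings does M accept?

6

The useful subgraph on states {s1, s3, s4, s5} is acyclic, so L(M) is finite; the longest accepting path visits 4 useful states, giving maximum string length 3.
Counting accepting paths from s5 by length: 1 of length 0, 1 of length 1, 2 of length 2, 2 of length 3. Total 6.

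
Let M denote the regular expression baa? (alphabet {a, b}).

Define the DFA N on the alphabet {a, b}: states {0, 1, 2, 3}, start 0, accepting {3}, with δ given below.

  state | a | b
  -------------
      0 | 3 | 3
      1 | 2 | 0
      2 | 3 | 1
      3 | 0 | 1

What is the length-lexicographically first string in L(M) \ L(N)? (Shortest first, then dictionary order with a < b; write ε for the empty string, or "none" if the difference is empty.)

The string ba is accepted by M but not by N.
No shorter string lies in the difference, and ba is the lexicographically first length-2 string in L(M) \ L(N).

ba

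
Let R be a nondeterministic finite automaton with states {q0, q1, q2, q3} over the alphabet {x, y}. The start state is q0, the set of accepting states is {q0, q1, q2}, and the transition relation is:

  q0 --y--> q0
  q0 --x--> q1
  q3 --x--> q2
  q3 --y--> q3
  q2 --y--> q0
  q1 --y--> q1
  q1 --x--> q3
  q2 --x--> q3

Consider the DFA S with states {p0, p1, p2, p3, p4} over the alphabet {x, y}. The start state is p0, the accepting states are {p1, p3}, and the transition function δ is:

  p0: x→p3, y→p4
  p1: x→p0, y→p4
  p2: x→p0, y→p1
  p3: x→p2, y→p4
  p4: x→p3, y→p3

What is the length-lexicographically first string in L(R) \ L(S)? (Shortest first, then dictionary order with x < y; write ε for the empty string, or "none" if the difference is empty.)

The empty string ε is accepted by R but not by S.
Since ε is the unique shortest string, it is the required witness.

ε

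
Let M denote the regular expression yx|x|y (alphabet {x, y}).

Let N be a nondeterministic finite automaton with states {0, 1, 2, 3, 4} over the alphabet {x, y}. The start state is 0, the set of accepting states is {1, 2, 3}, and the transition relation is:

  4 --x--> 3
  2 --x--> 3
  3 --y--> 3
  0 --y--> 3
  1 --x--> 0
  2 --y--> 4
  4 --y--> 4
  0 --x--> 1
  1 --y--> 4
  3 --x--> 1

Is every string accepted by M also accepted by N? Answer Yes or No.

Yes

Converting the expression M to a DFA (subset construction, then merging equivalent states) gives the minimal DFA with states {m0, m1, m2, m3}, start state m0, accepting states {m1, m2} and transitions m0: x→m1, y→m2; m1: x→m3, y→m3; m2: x→m1, y→m3; m3: x→m3, y→m3.
Exploring the product automaton M × N from the start pair (m0, 0), following both machines on each input symbol, reaches 7 state pairs: (m0, 0), (m1, 1), (m2, 3), (m3, 0), (m3, 4), (m3, 3), (m3, 1).
M accepts in {m1, m2} and N accepts in {1, 2, 3}. The reachable pairs whose M-component is accepting are (m1, 1), (m2, 3); in each of them the N-component is accepting too, so the product for L(M) \ L(N) (M-component accepting, N-component rejecting) has no reachable accepting pair and the difference is empty.
Hence every string in L(M) is also in L(N).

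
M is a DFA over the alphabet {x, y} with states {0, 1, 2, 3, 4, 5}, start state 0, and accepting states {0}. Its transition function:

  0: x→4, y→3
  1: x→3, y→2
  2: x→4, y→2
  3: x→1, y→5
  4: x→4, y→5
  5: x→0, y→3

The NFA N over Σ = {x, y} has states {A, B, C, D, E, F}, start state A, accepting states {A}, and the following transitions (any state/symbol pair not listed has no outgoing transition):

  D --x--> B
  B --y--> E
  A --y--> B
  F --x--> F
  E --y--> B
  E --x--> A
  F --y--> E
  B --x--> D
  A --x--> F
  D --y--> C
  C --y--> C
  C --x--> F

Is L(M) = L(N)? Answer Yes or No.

Exploring the product automaton M × N from the start pair (0, A), following both machines on each input symbol, reaches 6 state pairs: (0, A), (4, F), (3, B), (5, E), (1, D), (2, C).
M accepts in {0} and N accepts in {A}. In every reachable pair the two components are either both accepting — (0, A) — or both non-accepting, so no string is accepted by exactly one of the machines: L(M) \ L(N) and L(N) \ L(M) are both empty.
Hence every string is accepted by M iff it is accepted by N, and the two languages coincide.

Yes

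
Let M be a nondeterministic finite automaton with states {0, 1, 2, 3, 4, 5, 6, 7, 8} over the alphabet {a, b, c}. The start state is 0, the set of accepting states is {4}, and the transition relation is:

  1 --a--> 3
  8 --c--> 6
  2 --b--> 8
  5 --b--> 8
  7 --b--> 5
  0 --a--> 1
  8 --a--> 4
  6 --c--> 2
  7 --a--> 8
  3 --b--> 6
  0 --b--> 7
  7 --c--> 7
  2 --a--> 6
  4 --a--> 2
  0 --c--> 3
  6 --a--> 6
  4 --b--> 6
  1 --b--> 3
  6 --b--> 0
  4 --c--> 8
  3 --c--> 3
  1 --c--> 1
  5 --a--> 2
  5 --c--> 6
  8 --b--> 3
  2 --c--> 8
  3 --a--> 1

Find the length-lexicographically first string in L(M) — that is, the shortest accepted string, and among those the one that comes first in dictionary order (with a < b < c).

baa

A breadth-first search from 0 reaches an accepting state first via the path 0 → 7 → 8 → 4 on input baa.
No string of length < 3 is accepted (BFS exhausts all shorter strings without reaching an accepting state), and baa is the lexicographically least accepting string of length 3.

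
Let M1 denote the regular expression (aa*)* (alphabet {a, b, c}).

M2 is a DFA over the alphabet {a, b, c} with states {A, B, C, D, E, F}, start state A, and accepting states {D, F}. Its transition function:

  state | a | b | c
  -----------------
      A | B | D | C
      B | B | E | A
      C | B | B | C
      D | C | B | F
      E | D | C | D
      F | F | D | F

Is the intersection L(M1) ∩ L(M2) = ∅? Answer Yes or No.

Converting the expression M1 to a DFA (subset construction, then merging equivalent states) gives the minimal DFA with states {r0, r1}, start state r0, accepting states {r0} and transitions r0: a→r0, b→r1, c→r1; r1: a→r1, b→r1, c→r1.
Exploring the product automaton M1 × M2 from the start pair (r0, A), following both machines on each input symbol, reaches 8 state pairs: (r0, A), (r0, B), (r1, D), (r1, C), (r1, E), (r1, A), (r1, B), (r1, F).
M1 accepts in {r0} and M2 accepts in {D, F}; no reachable pair has both components accepting, so no string drives both machines to acceptance simultaneously and L(M1) ∩ L(M2) = ∅.
So no string is accepted by both, and the intersection is empty.

Yes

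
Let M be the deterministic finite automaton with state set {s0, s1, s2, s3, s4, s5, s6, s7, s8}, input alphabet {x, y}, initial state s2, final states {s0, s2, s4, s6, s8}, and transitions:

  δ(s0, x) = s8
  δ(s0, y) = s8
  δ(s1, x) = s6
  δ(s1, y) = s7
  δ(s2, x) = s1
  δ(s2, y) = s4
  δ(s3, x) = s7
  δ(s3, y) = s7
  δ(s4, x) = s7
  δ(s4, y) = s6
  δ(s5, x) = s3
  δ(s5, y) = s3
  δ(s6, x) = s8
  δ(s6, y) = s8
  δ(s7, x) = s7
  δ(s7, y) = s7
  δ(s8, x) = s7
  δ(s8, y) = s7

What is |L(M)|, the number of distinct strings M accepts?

8

The useful subgraph on states {s1, s2, s4, s6, s8} is acyclic, so L(M) is finite; the longest accepting path visits 4 useful states, giving maximum string length 3.
Counting accepting paths from s2 by length: 1 of length 0, 1 of length 1, 2 of length 2, 4 of length 3. Total 8.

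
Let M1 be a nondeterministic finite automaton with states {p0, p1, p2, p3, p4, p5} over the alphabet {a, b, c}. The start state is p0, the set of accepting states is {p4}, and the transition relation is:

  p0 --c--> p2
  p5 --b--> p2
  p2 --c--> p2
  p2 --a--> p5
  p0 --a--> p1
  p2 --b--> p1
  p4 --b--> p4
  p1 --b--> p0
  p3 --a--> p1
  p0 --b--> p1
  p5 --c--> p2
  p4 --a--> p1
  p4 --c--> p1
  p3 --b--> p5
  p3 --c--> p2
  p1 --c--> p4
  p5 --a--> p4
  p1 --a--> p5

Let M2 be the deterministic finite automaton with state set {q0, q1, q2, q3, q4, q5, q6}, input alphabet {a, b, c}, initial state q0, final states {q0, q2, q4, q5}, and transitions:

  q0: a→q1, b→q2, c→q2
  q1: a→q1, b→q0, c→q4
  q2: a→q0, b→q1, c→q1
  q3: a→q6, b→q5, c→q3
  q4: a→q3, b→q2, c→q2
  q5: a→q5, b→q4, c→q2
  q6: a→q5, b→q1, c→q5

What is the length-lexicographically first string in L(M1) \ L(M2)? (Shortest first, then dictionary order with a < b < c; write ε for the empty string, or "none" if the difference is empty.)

The string bc is accepted by M1 but not by M2.
No shorter string lies in the difference, and bc is the lexicographically first length-2 string in L(M1) \ L(M2).

bc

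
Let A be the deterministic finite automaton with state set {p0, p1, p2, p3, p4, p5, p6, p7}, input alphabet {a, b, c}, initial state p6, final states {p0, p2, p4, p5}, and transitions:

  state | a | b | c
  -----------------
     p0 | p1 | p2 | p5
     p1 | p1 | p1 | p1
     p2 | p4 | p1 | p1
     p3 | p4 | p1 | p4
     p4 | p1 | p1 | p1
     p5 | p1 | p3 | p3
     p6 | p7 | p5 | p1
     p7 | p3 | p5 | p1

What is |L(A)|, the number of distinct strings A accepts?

The useful subgraph on states {p3, p4, p5, p6, p7} is acyclic, so L(A) is finite; the longest accepting path visits 5 useful states, giving maximum string length 4.
Counting accepting paths from p6 by length: 1 of length 1, 1 of length 2, 6 of length 3, 4 of length 4. Total 12.

12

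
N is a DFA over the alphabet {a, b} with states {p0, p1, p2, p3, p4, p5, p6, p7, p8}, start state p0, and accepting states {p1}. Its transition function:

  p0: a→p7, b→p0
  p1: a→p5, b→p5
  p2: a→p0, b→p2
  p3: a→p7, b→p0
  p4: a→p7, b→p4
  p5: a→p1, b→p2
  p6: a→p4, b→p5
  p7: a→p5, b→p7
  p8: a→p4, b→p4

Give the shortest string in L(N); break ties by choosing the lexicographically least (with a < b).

A breadth-first search from p0 reaches an accepting state first via the path p0 → p7 → p5 → p1 on input aaa.
No string of length < 3 is accepted (BFS exhausts all shorter strings without reaching an accepting state), and aaa is the lexicographically least accepting string of length 3.

aaa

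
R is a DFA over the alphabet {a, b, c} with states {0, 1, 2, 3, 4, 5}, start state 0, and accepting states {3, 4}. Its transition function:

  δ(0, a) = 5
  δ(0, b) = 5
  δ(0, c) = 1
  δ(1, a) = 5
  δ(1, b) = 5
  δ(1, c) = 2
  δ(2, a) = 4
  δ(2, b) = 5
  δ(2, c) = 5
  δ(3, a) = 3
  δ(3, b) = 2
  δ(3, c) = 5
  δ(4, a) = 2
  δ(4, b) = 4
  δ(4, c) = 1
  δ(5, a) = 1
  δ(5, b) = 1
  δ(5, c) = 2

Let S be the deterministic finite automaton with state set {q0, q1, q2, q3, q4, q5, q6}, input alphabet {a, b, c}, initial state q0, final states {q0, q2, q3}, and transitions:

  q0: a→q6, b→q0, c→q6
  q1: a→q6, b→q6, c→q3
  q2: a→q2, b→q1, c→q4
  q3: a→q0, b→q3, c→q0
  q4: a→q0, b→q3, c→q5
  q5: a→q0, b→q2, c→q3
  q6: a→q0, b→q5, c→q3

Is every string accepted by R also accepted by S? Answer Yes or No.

The string acbca is in L(R) but not in L(S).
So L(R) ⊄ L(S).

No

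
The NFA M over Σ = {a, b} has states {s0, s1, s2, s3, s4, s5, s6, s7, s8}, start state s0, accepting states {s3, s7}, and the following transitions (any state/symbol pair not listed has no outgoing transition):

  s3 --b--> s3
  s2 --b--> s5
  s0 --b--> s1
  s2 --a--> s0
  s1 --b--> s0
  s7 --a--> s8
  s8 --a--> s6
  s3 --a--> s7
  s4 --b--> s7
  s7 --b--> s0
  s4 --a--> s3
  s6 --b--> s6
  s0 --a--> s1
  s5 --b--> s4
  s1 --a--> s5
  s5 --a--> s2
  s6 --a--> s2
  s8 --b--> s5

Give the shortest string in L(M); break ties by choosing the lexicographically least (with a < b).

A breadth-first search from s0 reaches an accepting state first via the path s0 → s1 → s5 → s4 → s3 on input aaba.
No string of length < 4 is accepted (BFS exhausts all shorter strings without reaching an accepting state), and aaba is the lexicographically least accepting string of length 4.

aaba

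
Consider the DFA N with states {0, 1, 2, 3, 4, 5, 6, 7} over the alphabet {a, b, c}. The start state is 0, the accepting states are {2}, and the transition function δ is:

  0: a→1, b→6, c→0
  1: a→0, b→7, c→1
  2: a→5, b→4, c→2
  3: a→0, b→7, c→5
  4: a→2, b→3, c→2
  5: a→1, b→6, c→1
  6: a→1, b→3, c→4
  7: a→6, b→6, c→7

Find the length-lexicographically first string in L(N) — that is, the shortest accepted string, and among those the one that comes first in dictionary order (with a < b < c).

A breadth-first search from 0 reaches an accepting state first via the path 0 → 6 → 4 → 2 on input bca.
No string of length < 3 is accepted (BFS exhausts all shorter strings without reaching an accepting state), and bca is the lexicographically least accepting string of length 3.

bca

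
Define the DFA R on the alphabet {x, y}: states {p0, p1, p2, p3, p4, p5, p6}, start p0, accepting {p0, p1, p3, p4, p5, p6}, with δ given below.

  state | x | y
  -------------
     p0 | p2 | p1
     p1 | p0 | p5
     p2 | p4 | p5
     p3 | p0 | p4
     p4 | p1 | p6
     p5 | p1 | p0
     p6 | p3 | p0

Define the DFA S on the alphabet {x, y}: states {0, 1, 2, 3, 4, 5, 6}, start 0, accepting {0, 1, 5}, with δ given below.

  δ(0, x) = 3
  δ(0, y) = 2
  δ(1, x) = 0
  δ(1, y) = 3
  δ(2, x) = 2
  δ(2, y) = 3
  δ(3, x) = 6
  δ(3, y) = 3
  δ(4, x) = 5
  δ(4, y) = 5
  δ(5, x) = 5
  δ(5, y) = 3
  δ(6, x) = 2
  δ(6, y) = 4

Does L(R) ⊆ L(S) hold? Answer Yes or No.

The string y is in L(R) but not in L(S).
So L(R) ⊄ L(S).

No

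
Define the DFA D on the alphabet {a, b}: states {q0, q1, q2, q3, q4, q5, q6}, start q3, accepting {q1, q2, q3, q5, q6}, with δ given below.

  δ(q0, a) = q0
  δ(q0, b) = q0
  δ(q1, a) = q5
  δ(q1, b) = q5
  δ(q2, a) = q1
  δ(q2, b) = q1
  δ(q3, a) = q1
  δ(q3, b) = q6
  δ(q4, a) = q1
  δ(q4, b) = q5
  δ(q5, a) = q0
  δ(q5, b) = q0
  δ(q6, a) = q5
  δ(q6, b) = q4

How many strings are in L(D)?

The useful subgraph on states {q1, q3, q4, q5, q6} is acyclic, so L(D) is finite; the longest accepting path visits 5 useful states, giving maximum string length 4.
Counting accepting paths from q3 by length: 1 of length 0, 2 of length 1, 3 of length 2, 2 of length 3, 2 of length 4. Total 10.

10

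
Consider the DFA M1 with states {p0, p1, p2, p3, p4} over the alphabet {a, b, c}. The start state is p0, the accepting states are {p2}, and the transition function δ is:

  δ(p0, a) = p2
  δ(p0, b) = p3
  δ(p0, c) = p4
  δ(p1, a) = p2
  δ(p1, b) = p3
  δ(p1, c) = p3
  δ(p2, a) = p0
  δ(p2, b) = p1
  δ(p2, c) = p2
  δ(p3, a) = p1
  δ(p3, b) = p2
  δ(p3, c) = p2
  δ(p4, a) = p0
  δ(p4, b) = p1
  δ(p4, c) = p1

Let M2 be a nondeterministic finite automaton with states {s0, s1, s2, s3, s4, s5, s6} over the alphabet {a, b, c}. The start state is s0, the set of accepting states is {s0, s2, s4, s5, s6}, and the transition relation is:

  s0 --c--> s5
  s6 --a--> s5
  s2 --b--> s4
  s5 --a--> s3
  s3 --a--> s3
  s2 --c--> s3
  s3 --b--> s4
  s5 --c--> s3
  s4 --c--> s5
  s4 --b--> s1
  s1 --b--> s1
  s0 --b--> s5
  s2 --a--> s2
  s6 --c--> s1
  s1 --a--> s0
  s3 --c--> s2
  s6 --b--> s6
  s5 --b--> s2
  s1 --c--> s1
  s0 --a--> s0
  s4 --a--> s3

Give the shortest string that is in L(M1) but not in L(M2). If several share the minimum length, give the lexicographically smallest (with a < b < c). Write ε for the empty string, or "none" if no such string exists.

bc

The string bc is accepted by M1 but not by M2.
No shorter string lies in the difference, and bc is the lexicographically first length-2 string in L(M1) \ L(M2).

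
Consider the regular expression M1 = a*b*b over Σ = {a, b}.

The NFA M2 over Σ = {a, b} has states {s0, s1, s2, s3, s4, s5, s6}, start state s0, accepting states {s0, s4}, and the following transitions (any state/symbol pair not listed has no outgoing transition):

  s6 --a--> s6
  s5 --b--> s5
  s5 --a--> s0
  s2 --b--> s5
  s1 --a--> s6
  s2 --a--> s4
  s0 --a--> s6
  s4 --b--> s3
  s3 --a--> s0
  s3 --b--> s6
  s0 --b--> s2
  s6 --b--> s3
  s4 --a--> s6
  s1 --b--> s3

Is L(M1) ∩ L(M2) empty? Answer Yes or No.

Yes

Converting the expression M1 to a DFA (subset construction, then merging equivalent states) gives the minimal DFA with states {r0, r1, r2}, start state r0, accepting states {r1} and transitions r0: a→r0, b→r1; r1: a→r2, b→r1; r2: a→r2, b→r2.
Exploring the product automaton M1 × M2 from the start pair (r0, s0), following both machines on each input symbol, reaches 12 state pairs: (r0, s0), (r0, s6), (r1, s2), (r1, s3), (r2, s4), (r1, s5), (r2, s0), (r1, s6), (r2, s6), (r2, s3), (r2, s2), (r2, s5).
M1 accepts in {r1} and M2 accepts in {s0, s4}; no reachable pair has both components accepting, so no string drives both machines to acceptance simultaneously and L(M1) ∩ L(M2) = ∅.
So no string is accepted by both, and the intersection is empty.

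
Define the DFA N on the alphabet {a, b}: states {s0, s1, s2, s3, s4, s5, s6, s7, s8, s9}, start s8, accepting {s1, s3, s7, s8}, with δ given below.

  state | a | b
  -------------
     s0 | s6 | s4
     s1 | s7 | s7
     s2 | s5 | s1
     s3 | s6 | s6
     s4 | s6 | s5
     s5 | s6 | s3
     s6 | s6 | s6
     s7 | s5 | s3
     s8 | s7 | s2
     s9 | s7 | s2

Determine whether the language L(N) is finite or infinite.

The useful states (reachable from s8 and able to reach an accepting state) are {s1, s2, s3, s5, s7, s8}.
Restricted to these states the transition graph has no cycle, so every accepting path has bounded length and L is finite.

finite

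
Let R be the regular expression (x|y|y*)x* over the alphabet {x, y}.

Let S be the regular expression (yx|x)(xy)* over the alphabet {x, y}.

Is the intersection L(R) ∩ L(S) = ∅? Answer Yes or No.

The string x is accepted by both R and S.
Hence L(R) ∩ L(S) ≠ ∅.

No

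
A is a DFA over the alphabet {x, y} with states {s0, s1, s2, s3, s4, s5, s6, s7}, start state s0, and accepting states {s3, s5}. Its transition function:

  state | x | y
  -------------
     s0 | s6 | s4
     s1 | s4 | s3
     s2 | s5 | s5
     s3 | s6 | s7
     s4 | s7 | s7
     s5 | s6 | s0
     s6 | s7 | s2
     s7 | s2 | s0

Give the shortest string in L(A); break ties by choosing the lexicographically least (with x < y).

A breadth-first search from s0 reaches an accepting state first via the path s0 → s6 → s2 → s5 on input xyx.
No string of length < 3 is accepted (BFS exhausts all shorter strings without reaching an accepting state), and xyx is the lexicographically least accepting string of length 3.

xyx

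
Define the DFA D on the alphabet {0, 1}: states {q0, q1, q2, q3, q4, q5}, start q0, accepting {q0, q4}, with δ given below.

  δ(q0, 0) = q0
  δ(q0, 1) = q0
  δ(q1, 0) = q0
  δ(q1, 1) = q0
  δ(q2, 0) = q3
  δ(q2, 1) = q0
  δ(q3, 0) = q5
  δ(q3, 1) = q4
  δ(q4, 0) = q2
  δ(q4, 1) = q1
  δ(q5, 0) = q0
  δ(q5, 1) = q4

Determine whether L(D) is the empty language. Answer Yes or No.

No

The empty string ε is accepted: the run q0 ends in the accepting state q0.
Since at least one string is accepted, L(D) is not empty.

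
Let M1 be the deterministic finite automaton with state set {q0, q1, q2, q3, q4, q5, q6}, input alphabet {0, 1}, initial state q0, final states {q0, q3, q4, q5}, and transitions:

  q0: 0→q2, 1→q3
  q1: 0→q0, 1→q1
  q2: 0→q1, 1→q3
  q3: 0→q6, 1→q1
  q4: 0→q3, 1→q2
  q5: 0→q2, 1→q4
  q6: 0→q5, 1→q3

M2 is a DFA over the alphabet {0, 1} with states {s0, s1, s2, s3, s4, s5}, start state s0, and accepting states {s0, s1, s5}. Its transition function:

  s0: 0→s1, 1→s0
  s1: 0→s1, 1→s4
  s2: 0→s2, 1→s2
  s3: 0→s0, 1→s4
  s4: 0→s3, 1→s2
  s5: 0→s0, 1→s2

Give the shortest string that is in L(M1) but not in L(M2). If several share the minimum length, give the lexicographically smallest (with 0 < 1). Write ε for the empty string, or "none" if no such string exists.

The string 01 is accepted by M1 but not by M2.
No shorter string lies in the difference, and 01 is the lexicographically first length-2 string in L(M1) \ L(M2).

01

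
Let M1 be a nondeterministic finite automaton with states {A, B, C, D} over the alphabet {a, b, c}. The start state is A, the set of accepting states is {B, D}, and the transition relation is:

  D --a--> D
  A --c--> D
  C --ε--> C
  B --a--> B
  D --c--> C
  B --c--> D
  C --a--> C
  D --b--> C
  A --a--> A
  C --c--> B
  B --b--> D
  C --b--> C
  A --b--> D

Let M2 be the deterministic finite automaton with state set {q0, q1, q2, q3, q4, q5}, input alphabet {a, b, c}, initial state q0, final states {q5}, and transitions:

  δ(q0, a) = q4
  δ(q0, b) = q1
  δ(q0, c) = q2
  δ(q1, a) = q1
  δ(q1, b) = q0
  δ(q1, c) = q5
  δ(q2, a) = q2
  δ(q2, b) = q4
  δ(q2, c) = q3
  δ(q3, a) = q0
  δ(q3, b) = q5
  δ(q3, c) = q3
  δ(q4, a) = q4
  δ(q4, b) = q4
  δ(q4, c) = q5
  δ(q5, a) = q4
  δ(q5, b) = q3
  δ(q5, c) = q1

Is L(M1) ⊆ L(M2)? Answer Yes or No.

No

The string b is in L(M1) but not in L(M2).
So L(M1) ⊄ L(M2).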